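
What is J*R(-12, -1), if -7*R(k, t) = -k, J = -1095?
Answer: 13140/7 ≈ 1877.1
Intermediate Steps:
R(k, t) = k/7 (R(k, t) = -(-1)*k/7 = k/7)
J*R(-12, -1) = -1095*(-12)/7 = -1095*(-12/7) = 13140/7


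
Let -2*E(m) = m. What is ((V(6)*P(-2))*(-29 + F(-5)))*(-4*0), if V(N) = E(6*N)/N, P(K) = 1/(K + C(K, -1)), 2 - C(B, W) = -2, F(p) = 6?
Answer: 0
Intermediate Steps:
C(B, W) = 4 (C(B, W) = 2 - 1*(-2) = 2 + 2 = 4)
P(K) = 1/(4 + K) (P(K) = 1/(K + 4) = 1/(4 + K))
E(m) = -m/2
V(N) = -3 (V(N) = (-3*N)/N = -3)
((V(6)*P(-2))*(-29 + F(-5)))*(-4*0) = ((-3/(4 - 2))*(-29 + 6))*(-4*0) = (-3/2*(-23))*0 = (-3*½*(-23))*0 = -3/2*(-23)*0 = (69/2)*0 = 0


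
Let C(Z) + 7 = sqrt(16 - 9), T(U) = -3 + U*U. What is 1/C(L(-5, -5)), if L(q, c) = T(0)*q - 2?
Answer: -1/6 - sqrt(7)/42 ≈ -0.22966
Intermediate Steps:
T(U) = -3 + U**2
L(q, c) = -2 - 3*q (L(q, c) = (-3 + 0**2)*q - 2 = (-3 + 0)*q - 2 = -3*q - 2 = -2 - 3*q)
C(Z) = -7 + sqrt(7) (C(Z) = -7 + sqrt(16 - 9) = -7 + sqrt(7))
1/C(L(-5, -5)) = 1/(-7 + sqrt(7))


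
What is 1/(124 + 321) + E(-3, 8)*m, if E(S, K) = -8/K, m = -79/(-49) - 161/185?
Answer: -596801/806785 ≈ -0.73973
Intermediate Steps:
m = 6726/9065 (m = -79*(-1/49) - 161*1/185 = 79/49 - 161/185 = 6726/9065 ≈ 0.74197)
1/(124 + 321) + E(-3, 8)*m = 1/(124 + 321) - 8/8*(6726/9065) = 1/445 - 8*1/8*(6726/9065) = 1/445 - 1*6726/9065 = 1/445 - 6726/9065 = -596801/806785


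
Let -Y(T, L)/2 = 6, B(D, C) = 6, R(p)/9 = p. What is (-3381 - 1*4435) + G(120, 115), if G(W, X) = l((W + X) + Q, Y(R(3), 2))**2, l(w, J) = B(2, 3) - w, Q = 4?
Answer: 46473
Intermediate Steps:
R(p) = 9*p
Y(T, L) = -12 (Y(T, L) = -2*6 = -12)
l(w, J) = 6 - w
G(W, X) = (2 - W - X)**2 (G(W, X) = (6 - ((W + X) + 4))**2 = (6 - (4 + W + X))**2 = (6 + (-4 - W - X))**2 = (2 - W - X)**2)
(-3381 - 1*4435) + G(120, 115) = (-3381 - 1*4435) + (-2 + 120 + 115)**2 = (-3381 - 4435) + 233**2 = -7816 + 54289 = 46473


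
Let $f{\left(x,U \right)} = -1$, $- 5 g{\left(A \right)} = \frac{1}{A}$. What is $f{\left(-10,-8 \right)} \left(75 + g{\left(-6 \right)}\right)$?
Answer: $- \frac{2251}{30} \approx -75.033$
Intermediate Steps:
$g{\left(A \right)} = - \frac{1}{5 A}$
$f{\left(-10,-8 \right)} \left(75 + g{\left(-6 \right)}\right) = - (75 - \frac{1}{5 \left(-6\right)}) = - (75 - - \frac{1}{30}) = - (75 + \frac{1}{30}) = \left(-1\right) \frac{2251}{30} = - \frac{2251}{30}$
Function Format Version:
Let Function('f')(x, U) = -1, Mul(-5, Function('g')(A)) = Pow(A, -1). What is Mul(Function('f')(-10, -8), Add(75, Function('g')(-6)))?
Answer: Rational(-2251, 30) ≈ -75.033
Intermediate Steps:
Function('g')(A) = Mul(Rational(-1, 5), Pow(A, -1))
Mul(Function('f')(-10, -8), Add(75, Function('g')(-6))) = Mul(-1, Add(75, Mul(Rational(-1, 5), Pow(-6, -1)))) = Mul(-1, Add(75, Mul(Rational(-1, 5), Rational(-1, 6)))) = Mul(-1, Add(75, Rational(1, 30))) = Mul(-1, Rational(2251, 30)) = Rational(-2251, 30)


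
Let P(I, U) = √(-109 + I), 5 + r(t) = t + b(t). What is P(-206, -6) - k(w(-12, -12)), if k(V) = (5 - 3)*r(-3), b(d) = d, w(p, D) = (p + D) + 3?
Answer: 22 + 3*I*√35 ≈ 22.0 + 17.748*I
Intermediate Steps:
w(p, D) = 3 + D + p (w(p, D) = (D + p) + 3 = 3 + D + p)
r(t) = -5 + 2*t (r(t) = -5 + (t + t) = -5 + 2*t)
k(V) = -22 (k(V) = (5 - 3)*(-5 + 2*(-3)) = 2*(-5 - 6) = 2*(-11) = -22)
P(-206, -6) - k(w(-12, -12)) = √(-109 - 206) - 1*(-22) = √(-315) + 22 = 3*I*√35 + 22 = 22 + 3*I*√35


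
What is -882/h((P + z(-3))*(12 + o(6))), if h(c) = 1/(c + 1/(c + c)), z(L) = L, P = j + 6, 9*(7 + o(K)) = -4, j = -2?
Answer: -168707/41 ≈ -4114.8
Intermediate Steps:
o(K) = -67/9 (o(K) = -7 + (1/9)*(-4) = -7 - 4/9 = -67/9)
P = 4 (P = -2 + 6 = 4)
h(c) = 1/(c + 1/(2*c))
-882/h((P + z(-3))*(12 + o(6))) = -882*(1 + 2*((4 - 3)*(12 - 67/9))**2)/(2*(4 - 3)*(12 - 67/9)) = -882/(2*(1*(41/9))/(1 + 2*(1*(41/9))**2)) = -882/(2*(41/9)/(1 + 2*(41/9)**2)) = -882/(2*(41/9)/(1 + 2*(1681/81))) = -882/(2*(41/9)/(1 + 3362/81)) = -882/(2*(41/9)/(3443/81)) = -882/(2*(41/9)*(81/3443)) = -882/738/3443 = -882*3443/738 = -168707/41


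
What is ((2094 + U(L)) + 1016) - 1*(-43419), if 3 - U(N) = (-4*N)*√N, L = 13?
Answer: 46532 + 52*√13 ≈ 46720.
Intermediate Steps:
U(N) = 3 + 4*N^(3/2) (U(N) = 3 - (-4*N)*√N = 3 - (-4)*N^(3/2) = 3 + 4*N^(3/2))
((2094 + U(L)) + 1016) - 1*(-43419) = ((2094 + (3 + 4*13^(3/2))) + 1016) - 1*(-43419) = ((2094 + (3 + 4*(13*√13))) + 1016) + 43419 = ((2094 + (3 + 52*√13)) + 1016) + 43419 = ((2097 + 52*√13) + 1016) + 43419 = (3113 + 52*√13) + 43419 = 46532 + 52*√13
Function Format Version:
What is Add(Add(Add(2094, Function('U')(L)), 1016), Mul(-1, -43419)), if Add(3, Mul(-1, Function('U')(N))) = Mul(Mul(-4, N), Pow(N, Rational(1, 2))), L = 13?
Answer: Add(46532, Mul(52, Pow(13, Rational(1, 2)))) ≈ 46720.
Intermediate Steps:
Function('U')(N) = Add(3, Mul(4, Pow(N, Rational(3, 2)))) (Function('U')(N) = Add(3, Mul(-1, Mul(Mul(-4, N), Pow(N, Rational(1, 2))))) = Add(3, Mul(-1, Mul(-4, Pow(N, Rational(3, 2))))) = Add(3, Mul(4, Pow(N, Rational(3, 2)))))
Add(Add(Add(2094, Function('U')(L)), 1016), Mul(-1, -43419)) = Add(Add(Add(2094, Add(3, Mul(4, Pow(13, Rational(3, 2))))), 1016), Mul(-1, -43419)) = Add(Add(Add(2094, Add(3, Mul(4, Mul(13, Pow(13, Rational(1, 2)))))), 1016), 43419) = Add(Add(Add(2094, Add(3, Mul(52, Pow(13, Rational(1, 2))))), 1016), 43419) = Add(Add(Add(2097, Mul(52, Pow(13, Rational(1, 2)))), 1016), 43419) = Add(Add(3113, Mul(52, Pow(13, Rational(1, 2)))), 43419) = Add(46532, Mul(52, Pow(13, Rational(1, 2))))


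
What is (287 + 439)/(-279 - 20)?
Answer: -726/299 ≈ -2.4281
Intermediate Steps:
(287 + 439)/(-279 - 20) = 726/(-299) = 726*(-1/299) = -726/299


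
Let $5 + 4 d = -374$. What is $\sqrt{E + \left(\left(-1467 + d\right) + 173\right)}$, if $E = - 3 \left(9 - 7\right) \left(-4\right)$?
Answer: $\frac{i \sqrt{5459}}{2} \approx 36.943 i$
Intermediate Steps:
$d = - \frac{379}{4}$ ($d = - \frac{5}{4} + \frac{1}{4} \left(-374\right) = - \frac{5}{4} - \frac{187}{2} = - \frac{379}{4} \approx -94.75$)
$E = 24$ ($E = - 3 \left(9 - 7\right) \left(-4\right) = \left(-3\right) 2 \left(-4\right) = \left(-6\right) \left(-4\right) = 24$)
$\sqrt{E + \left(\left(-1467 + d\right) + 173\right)} = \sqrt{24 + \left(\left(-1467 - \frac{379}{4}\right) + 173\right)} = \sqrt{24 + \left(- \frac{6247}{4} + 173\right)} = \sqrt{24 - \frac{5555}{4}} = \sqrt{- \frac{5459}{4}} = \frac{i \sqrt{5459}}{2}$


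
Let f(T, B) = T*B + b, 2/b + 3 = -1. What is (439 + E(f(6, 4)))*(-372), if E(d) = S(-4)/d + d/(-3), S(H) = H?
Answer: -7535542/47 ≈ -1.6033e+5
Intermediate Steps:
b = -1/2 (b = 2/(-3 - 1) = 2/(-4) = 2*(-1/4) = -1/2 ≈ -0.50000)
f(T, B) = -1/2 + B*T (f(T, B) = T*B - 1/2 = B*T - 1/2 = -1/2 + B*T)
E(d) = -4/d - d/3 (E(d) = -4/d + d/(-3) = -4/d + d*(-1/3) = -4/d - d/3)
(439 + E(f(6, 4)))*(-372) = (439 + (-4/(-1/2 + 4*6) - (-1/2 + 4*6)/3))*(-372) = (439 + (-4/(-1/2 + 24) - (-1/2 + 24)/3))*(-372) = (439 + (-4/47/2 - 1/3*47/2))*(-372) = (439 + (-4*2/47 - 47/6))*(-372) = (439 + (-8/47 - 47/6))*(-372) = (439 - 2257/282)*(-372) = (121541/282)*(-372) = -7535542/47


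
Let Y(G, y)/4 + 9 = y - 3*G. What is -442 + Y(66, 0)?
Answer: -1270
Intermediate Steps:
Y(G, y) = -36 - 12*G + 4*y (Y(G, y) = -36 + 4*(y - 3*G) = -36 + (-12*G + 4*y) = -36 - 12*G + 4*y)
-442 + Y(66, 0) = -442 + (-36 - 12*66 + 4*0) = -442 + (-36 - 792 + 0) = -442 - 828 = -1270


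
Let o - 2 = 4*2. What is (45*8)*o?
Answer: 3600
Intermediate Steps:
o = 10 (o = 2 + 4*2 = 2 + 8 = 10)
(45*8)*o = (45*8)*10 = 360*10 = 3600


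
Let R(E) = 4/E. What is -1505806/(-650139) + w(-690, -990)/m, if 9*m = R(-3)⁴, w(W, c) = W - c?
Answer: 35642721409/41608896 ≈ 856.61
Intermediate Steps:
m = 256/729 (m = (4/(-3))⁴/9 = (4*(-⅓))⁴/9 = (-4/3)⁴/9 = (⅑)*(256/81) = 256/729 ≈ 0.35117)
-1505806/(-650139) + w(-690, -990)/m = -1505806/(-650139) + (-690 - 1*(-990))/(256/729) = -1505806*(-1/650139) + (-690 + 990)*(729/256) = 1505806/650139 + 300*(729/256) = 1505806/650139 + 54675/64 = 35642721409/41608896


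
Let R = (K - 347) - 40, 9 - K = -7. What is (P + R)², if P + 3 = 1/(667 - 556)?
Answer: 1723329169/12321 ≈ 1.3987e+5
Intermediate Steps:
K = 16 (K = 9 - 1*(-7) = 9 + 7 = 16)
R = -371 (R = (16 - 347) - 40 = -331 - 40 = -371)
P = -332/111 (P = -3 + 1/(667 - 556) = -3 + 1/111 = -332/111 ≈ -2.9910)
(P + R)² = (-332/111 - 371)² = (-41513/111)² = 1723329169/12321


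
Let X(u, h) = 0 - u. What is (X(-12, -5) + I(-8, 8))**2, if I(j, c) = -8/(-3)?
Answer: 1936/9 ≈ 215.11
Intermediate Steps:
X(u, h) = -u
I(j, c) = 8/3 (I(j, c) = -8*(-1/3) = 8/3)
(X(-12, -5) + I(-8, 8))**2 = (-1*(-12) + 8/3)**2 = (12 + 8/3)**2 = (44/3)**2 = 1936/9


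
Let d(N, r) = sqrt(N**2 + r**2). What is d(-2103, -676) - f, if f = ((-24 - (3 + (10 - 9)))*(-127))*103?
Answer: -366268 + sqrt(4879585) ≈ -3.6406e+5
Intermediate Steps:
f = 366268 (f = ((-24 - (3 + 1))*(-127))*103 = ((-24 - 1*4)*(-127))*103 = ((-24 - 4)*(-127))*103 = -28*(-127)*103 = 3556*103 = 366268)
d(-2103, -676) - f = sqrt((-2103)**2 + (-676)**2) - 1*366268 = sqrt(4422609 + 456976) - 366268 = sqrt(4879585) - 366268 = -366268 + sqrt(4879585)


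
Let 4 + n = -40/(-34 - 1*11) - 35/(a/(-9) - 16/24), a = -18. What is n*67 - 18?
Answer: -71467/36 ≈ -1985.2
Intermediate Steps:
n = -1057/36 (n = -4 + (-40/(-34 - 1*11) - 35/(-18/(-9) - 16/24)) = -4 + (-40/(-34 - 11) - 35/(-18*(-1/9) - 16*1/24)) = -4 + (-40/(-45) - 35/(2 - 2/3)) = -4 + (-40*(-1/45) - 35/4/3) = -4 + (8/9 - 35*3/4) = -4 + (8/9 - 105/4) = -4 - 913/36 = -1057/36 ≈ -29.361)
n*67 - 18 = -1057/36*67 - 18 = -70819/36 - 18 = -71467/36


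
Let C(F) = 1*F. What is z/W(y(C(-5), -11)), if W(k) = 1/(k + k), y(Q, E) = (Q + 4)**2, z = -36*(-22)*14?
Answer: 22176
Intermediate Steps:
z = 11088 (z = 792*14 = 11088)
C(F) = F
y(Q, E) = (4 + Q)**2
W(k) = 1/(2*k)
z/W(y(C(-5), -11)) = 11088/((1/(2*((4 - 5)**2)))) = 11088/((1/(2*((-1)**2)))) = 11088/(((1/2)/1)) = 11088/(((1/2)*1)) = 11088/(1/2) = 11088*2 = 22176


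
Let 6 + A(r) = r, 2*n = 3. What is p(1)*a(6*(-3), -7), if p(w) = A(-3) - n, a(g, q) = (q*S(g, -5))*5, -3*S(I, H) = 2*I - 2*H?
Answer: 3185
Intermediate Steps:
n = 3/2 (n = (½)*3 = 3/2 ≈ 1.5000)
A(r) = -6 + r
S(I, H) = -2*I/3 + 2*H/3 (S(I, H) = -(2*I - 2*H)/3 = -(-2*H + 2*I)/3 = -2*I/3 + 2*H/3)
a(g, q) = 5*q*(-10/3 - 2*g/3) (a(g, q) = (q*(-2*g/3 + (⅔)*(-5)))*5 = (q*(-2*g/3 - 10/3))*5 = (q*(-10/3 - 2*g/3))*5 = 5*q*(-10/3 - 2*g/3))
p(w) = -21/2 (p(w) = (-6 - 3) - 1*3/2 = -9 - 3/2 = -21/2)
p(1)*a(6*(-3), -7) = -(-35)*(-7)*(5 + 6*(-3)) = -(-35)*(-7)*(5 - 18) = -(-35)*(-7)*(-13) = -21/2*(-910/3) = 3185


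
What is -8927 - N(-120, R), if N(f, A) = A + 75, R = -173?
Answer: -8829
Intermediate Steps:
N(f, A) = 75 + A
-8927 - N(-120, R) = -8927 - (75 - 173) = -8927 - 1*(-98) = -8927 + 98 = -8829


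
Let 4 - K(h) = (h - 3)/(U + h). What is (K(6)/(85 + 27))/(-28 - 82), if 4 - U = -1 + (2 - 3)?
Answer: -3/9856 ≈ -0.00030438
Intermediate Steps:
U = 6 (U = 4 - (-1 + (2 - 3)) = 4 - (-1 - 1) = 4 - 1*(-2) = 4 + 2 = 6)
K(h) = 4 - (-3 + h)/(6 + h) (K(h) = 4 - (h - 3)/(6 + h) = 4 - (-3 + h)/(6 + h))
(K(6)/(85 + 27))/(-28 - 82) = ((3*(9 + 6)/(6 + 6))/(85 + 27))/(-28 - 82) = ((3*15/12)/112)/(-110) = ((3*(1/12)*15)/112)*(-1/110) = ((1/112)*(15/4))*(-1/110) = (15/448)*(-1/110) = -3/9856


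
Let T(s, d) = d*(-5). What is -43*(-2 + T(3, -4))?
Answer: -774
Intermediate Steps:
T(s, d) = -5*d
-43*(-2 + T(3, -4)) = -43*(-2 - 5*(-4)) = -43*(-2 + 20) = -43*18 = -774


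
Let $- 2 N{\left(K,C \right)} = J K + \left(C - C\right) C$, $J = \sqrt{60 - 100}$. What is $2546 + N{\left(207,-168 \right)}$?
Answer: $2546 - 207 i \sqrt{10} \approx 2546.0 - 654.59 i$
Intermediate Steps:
$J = 2 i \sqrt{10}$ ($J = \sqrt{-40} = 2 i \sqrt{10} \approx 6.3246 i$)
$N{\left(K,C \right)} = - i K \sqrt{10}$ ($N{\left(K,C \right)} = - \frac{2 i \sqrt{10} K + \left(C - C\right) C}{2} = - \frac{2 i K \sqrt{10} + 0 C}{2} = - \frac{2 i K \sqrt{10} + 0}{2} = - \frac{2 i K \sqrt{10}}{2} = - i K \sqrt{10}$)
$2546 + N{\left(207,-168 \right)} = 2546 - i 207 \sqrt{10} = 2546 - 207 i \sqrt{10}$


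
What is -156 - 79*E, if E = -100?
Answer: 7744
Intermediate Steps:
-156 - 79*E = -156 - 79*(-100) = -156 + 7900 = 7744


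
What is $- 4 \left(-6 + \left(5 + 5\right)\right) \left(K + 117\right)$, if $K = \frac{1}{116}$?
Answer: $- \frac{54292}{29} \approx -1872.1$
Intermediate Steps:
$K = \frac{1}{116} \approx 0.0086207$
$- 4 \left(-6 + \left(5 + 5\right)\right) \left(K + 117\right) = - 4 \left(-6 + \left(5 + 5\right)\right) \left(\frac{1}{116} + 117\right) = - 4 \left(-6 + 10\right) \frac{13573}{116} = \left(-4\right) 4 \cdot \frac{13573}{116} = \left(-16\right) \frac{13573}{116} = - \frac{54292}{29}$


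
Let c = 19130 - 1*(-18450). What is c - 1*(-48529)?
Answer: 86109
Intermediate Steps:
c = 37580 (c = 19130 + 18450 = 37580)
c - 1*(-48529) = 37580 - 1*(-48529) = 37580 + 48529 = 86109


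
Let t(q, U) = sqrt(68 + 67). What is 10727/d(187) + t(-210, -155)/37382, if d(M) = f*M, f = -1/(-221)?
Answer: 139451/11 + 3*sqrt(15)/37382 ≈ 12677.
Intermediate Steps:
f = 1/221 (f = -1*(-1/221) = 1/221 ≈ 0.0045249)
t(q, U) = 3*sqrt(15) (t(q, U) = sqrt(135) = 3*sqrt(15))
d(M) = M/221
10727/d(187) + t(-210, -155)/37382 = 10727/(((1/221)*187)) + (3*sqrt(15))/37382 = 10727/(11/13) + (3*sqrt(15))*(1/37382) = 10727*(13/11) + 3*sqrt(15)/37382 = 139451/11 + 3*sqrt(15)/37382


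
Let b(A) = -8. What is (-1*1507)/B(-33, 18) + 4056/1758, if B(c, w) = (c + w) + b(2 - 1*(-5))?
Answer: 457099/6739 ≈ 67.829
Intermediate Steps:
B(c, w) = -8 + c + w (B(c, w) = (c + w) - 8 = -8 + c + w)
(-1*1507)/B(-33, 18) + 4056/1758 = (-1*1507)/(-8 - 33 + 18) + 4056/1758 = -1507/(-23) + 4056*(1/1758) = -1507*(-1/23) + 676/293 = 1507/23 + 676/293 = 457099/6739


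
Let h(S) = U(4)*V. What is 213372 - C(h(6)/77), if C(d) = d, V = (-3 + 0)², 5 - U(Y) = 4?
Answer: 16429635/77 ≈ 2.1337e+5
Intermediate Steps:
U(Y) = 1 (U(Y) = 5 - 1*4 = 5 - 4 = 1)
V = 9 (V = (-3)² = 9)
h(S) = 9 (h(S) = 1*9 = 9)
213372 - C(h(6)/77) = 213372 - 9/77 = 16429635/77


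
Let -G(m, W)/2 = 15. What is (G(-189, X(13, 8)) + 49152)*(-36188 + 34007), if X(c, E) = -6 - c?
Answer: -107135082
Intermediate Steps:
G(m, W) = -30 (G(m, W) = -2*15 = -30)
(G(-189, X(13, 8)) + 49152)*(-36188 + 34007) = (-30 + 49152)*(-36188 + 34007) = 49122*(-2181) = -107135082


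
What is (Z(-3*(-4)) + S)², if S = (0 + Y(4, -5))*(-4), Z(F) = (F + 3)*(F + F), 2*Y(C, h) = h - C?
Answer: 142884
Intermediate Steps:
Y(C, h) = h/2 - C/2 (Y(C, h) = (h - C)/2 = h/2 - C/2)
Z(F) = 2*F*(3 + F) (Z(F) = (3 + F)*(2*F) = 2*F*(3 + F))
S = 18 (S = (0 + ((½)*(-5) - ½*4))*(-4) = (0 + (-5/2 - 2))*(-4) = (0 - 9/2)*(-4) = -9/2*(-4) = 18)
(Z(-3*(-4)) + S)² = (2*(-3*(-4))*(3 - 3*(-4)) + 18)² = (2*12*(3 + 12) + 18)² = (2*12*15 + 18)² = (360 + 18)² = 378² = 142884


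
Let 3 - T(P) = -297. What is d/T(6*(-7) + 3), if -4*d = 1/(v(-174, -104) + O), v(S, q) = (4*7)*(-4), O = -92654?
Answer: 1/111319200 ≈ 8.9832e-9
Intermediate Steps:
T(P) = 300 (T(P) = 3 - 1*(-297) = 3 + 297 = 300)
v(S, q) = -112 (v(S, q) = 28*(-4) = -112)
d = 1/371064 (d = -1/(4*(-112 - 92654)) = -1/4/(-92766) = -1/4*(-1/92766) = 1/371064 ≈ 2.6950e-6)
d/T(6*(-7) + 3) = (1/371064)/300 = (1/371064)*(1/300) = 1/111319200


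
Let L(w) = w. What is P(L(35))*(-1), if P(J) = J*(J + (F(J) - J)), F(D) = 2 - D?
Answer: 1155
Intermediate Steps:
P(J) = J*(2 - J) (P(J) = J*(J + ((2 - J) - J)) = J*(J + (2 - 2*J)) = J*(2 - J))
P(L(35))*(-1) = (35*(2 - 1*35))*(-1) = (35*(2 - 35))*(-1) = (35*(-33))*(-1) = -1155*(-1) = 1155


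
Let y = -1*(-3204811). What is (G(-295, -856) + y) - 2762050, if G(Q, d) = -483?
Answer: 442278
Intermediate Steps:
y = 3204811
(G(-295, -856) + y) - 2762050 = (-483 + 3204811) - 2762050 = 3204328 - 2762050 = 442278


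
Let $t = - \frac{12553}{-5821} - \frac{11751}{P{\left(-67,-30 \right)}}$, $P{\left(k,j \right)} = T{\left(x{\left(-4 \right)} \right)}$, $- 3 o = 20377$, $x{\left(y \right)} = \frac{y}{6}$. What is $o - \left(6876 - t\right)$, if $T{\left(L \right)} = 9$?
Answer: $- \frac{87151101}{5821} \approx -14972.0$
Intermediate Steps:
$x{\left(y \right)} = \frac{y}{6}$ ($x{\left(y \right)} = y \frac{1}{6} = \frac{y}{6}$)
$o = - \frac{20377}{3}$ ($o = \left(- \frac{1}{3}\right) 20377 = - \frac{20377}{3} \approx -6792.3$)
$P{\left(k,j \right)} = 9$
$t = - \frac{22763198}{17463}$ ($t = - \frac{12553}{-5821} - \frac{11751}{9} = \left(-12553\right) \left(- \frac{1}{5821}\right) - \frac{3917}{3} = \frac{12553}{5821} - \frac{3917}{3} = - \frac{22763198}{17463} \approx -1303.5$)
$o - \left(6876 - t\right) = - \frac{20377}{3} - \left(6876 - - \frac{22763198}{17463}\right) = - \frac{20377}{3} - \left(6876 + \frac{22763198}{17463}\right) = - \frac{20377}{3} - \frac{142838786}{17463} = - \frac{87151101}{5821}$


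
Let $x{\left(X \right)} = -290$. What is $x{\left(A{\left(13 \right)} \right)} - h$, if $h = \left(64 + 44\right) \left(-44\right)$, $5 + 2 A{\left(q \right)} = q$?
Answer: $4462$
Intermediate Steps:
$A{\left(q \right)} = - \frac{5}{2} + \frac{q}{2}$
$h = -4752$ ($h = 108 \left(-44\right) = -4752$)
$x{\left(A{\left(13 \right)} \right)} - h = -290 - -4752 = -290 + 4752 = 4462$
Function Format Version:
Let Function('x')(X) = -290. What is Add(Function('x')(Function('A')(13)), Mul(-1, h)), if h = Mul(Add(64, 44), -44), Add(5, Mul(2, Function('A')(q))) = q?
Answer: 4462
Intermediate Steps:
Function('A')(q) = Add(Rational(-5, 2), Mul(Rational(1, 2), q))
h = -4752 (h = Mul(108, -44) = -4752)
Add(Function('x')(Function('A')(13)), Mul(-1, h)) = Add(-290, Mul(-1, -4752)) = Add(-290, 4752) = 4462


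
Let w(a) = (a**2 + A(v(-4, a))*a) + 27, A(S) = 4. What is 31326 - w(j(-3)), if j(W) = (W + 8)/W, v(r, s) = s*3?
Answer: 281726/9 ≈ 31303.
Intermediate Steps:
v(r, s) = 3*s
j(W) = (8 + W)/W
w(a) = 27 + a**2 + 4*a (w(a) = (a**2 + 4*a) + 27 = 27 + a**2 + 4*a)
31326 - w(j(-3)) = 31326 - (27 + ((8 - 3)/(-3))**2 + 4*((8 - 3)/(-3))) = 31326 - (27 + (-1/3*5)**2 + 4*(-1/3*5)) = 31326 - (27 + (-5/3)**2 + 4*(-5/3)) = 31326 - (27 + 25/9 - 20/3) = 31326 - 1*208/9 = 31326 - 208/9 = 281726/9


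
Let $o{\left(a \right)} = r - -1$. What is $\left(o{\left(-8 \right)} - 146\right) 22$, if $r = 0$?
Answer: $-3190$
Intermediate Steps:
$o{\left(a \right)} = 1$ ($o{\left(a \right)} = 0 - -1 = 0 + 1 = 1$)
$\left(o{\left(-8 \right)} - 146\right) 22 = \left(1 - 146\right) 22 = \left(-145\right) 22 = -3190$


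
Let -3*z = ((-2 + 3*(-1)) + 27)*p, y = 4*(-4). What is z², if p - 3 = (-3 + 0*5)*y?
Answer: 139876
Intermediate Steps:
y = -16
p = 51 (p = 3 + (-3 + 0*5)*(-16) = 3 + (-3 + 0)*(-16) = 3 - 3*(-16) = 3 + 48 = 51)
z = -374 (z = -((-2 + 3*(-1)) + 27)*51/3 = -((-2 - 3) + 27)*51/3 = -(-5 + 27)*51/3 = -22*51/3 = -⅓*1122 = -374)
z² = (-374)² = 139876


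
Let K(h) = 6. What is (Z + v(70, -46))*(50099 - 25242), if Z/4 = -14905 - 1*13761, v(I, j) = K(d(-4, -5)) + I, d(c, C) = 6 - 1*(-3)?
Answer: -2848313916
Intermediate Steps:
d(c, C) = 9 (d(c, C) = 6 + 3 = 9)
v(I, j) = 6 + I
Z = -114664 (Z = 4*(-14905 - 1*13761) = 4*(-14905 - 13761) = 4*(-28666) = -114664)
(Z + v(70, -46))*(50099 - 25242) = (-114664 + (6 + 70))*(50099 - 25242) = (-114664 + 76)*24857 = -114588*24857 = -2848313916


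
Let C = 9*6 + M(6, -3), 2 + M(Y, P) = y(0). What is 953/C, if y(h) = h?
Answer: 953/52 ≈ 18.327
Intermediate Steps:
M(Y, P) = -2 (M(Y, P) = -2 + 0 = -2)
C = 52 (C = 9*6 - 2 = 54 - 2 = 52)
953/C = 953/52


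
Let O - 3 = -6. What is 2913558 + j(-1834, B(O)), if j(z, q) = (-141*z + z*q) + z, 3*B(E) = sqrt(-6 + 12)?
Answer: 3170318 - 1834*sqrt(6)/3 ≈ 3.1688e+6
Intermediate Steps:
O = -3 (O = 3 - 6 = -3)
B(E) = sqrt(6)/3 (B(E) = sqrt(-6 + 12)/3 = sqrt(6)/3)
j(z, q) = -140*z + q*z (j(z, q) = (-141*z + q*z) + z = -140*z + q*z)
2913558 + j(-1834, B(O)) = 2913558 - 1834*(-140 + sqrt(6)/3) = 2913558 + (256760 - 1834*sqrt(6)/3) = 3170318 - 1834*sqrt(6)/3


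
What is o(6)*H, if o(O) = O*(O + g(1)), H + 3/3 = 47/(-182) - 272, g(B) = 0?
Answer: -895194/91 ≈ -9837.3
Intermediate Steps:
H = -49733/182 (H = -1 + (47/(-182) - 272) = -1 + (47*(-1/182) - 272) = -1 + (-47/182 - 272) = -1 - 49551/182 = -49733/182 ≈ -273.26)
o(O) = O**2 (o(O) = O*(O + 0) = O*O = O**2)
o(6)*H = 6**2*(-49733/182) = 36*(-49733/182) = -895194/91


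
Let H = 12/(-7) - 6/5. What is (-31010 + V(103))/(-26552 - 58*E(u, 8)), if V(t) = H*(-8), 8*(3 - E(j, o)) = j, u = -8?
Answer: 542267/468720 ≈ 1.1569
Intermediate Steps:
E(j, o) = 3 - j/8
H = -102/35 (H = 12*(-⅐) - 6*⅕ = -12/7 - 6/5 = -102/35 ≈ -2.9143)
V(t) = 816/35 (V(t) = -102/35*(-8) = 816/35)
(-31010 + V(103))/(-26552 - 58*E(u, 8)) = (-31010 + 816/35)/(-26552 - 58*(3 - ⅛*(-8))) = -1084534/(35*(-26552 - 58*(3 + 1))) = -1084534/(35*(-26552 - 58*4)) = -1084534/(35*(-26552 - 232)) = -1084534/35/(-26784) = -1084534/35*(-1/26784) = 542267/468720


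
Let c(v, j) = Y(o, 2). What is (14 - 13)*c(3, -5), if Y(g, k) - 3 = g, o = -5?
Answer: -2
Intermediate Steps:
Y(g, k) = 3 + g
c(v, j) = -2 (c(v, j) = 3 - 5 = -2)
(14 - 13)*c(3, -5) = (14 - 13)*(-2) = 1*(-2) = -2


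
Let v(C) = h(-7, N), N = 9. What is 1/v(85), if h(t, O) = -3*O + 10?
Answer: -1/17 ≈ -0.058824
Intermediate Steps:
h(t, O) = 10 - 3*O
v(C) = -17 (v(C) = 10 - 3*9 = 10 - 27 = -17)
1/v(85) = 1/(-17) = -1/17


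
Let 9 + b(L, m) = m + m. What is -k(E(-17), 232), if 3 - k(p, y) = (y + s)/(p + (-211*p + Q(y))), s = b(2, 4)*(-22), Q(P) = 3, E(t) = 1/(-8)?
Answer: 665/117 ≈ 5.6838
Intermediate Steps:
E(t) = -⅛
b(L, m) = -9 + 2*m (b(L, m) = -9 + (m + m) = -9 + 2*m)
s = 22 (s = (-9 + 2*4)*(-22) = (-9 + 8)*(-22) = -1*(-22) = 22)
k(p, y) = 3 - (22 + y)/(3 - 210*p) (k(p, y) = 3 - (y + 22)/(p + (-211*p + 3)) = 3 - (22 + y)/(p + (3 - 211*p)) = 3 - (22 + y)/(3 - 210*p))
-k(E(-17), 232) = -(13 + 232 + 630*(-⅛))/(3*(-1 + 70*(-⅛))) = -(13 + 232 - 315/4)/(3*(-1 - 35/4)) = -665/(3*(-39/4)*4) = -(-4)*665/(3*39*4) = -1*(-665/117) = 665/117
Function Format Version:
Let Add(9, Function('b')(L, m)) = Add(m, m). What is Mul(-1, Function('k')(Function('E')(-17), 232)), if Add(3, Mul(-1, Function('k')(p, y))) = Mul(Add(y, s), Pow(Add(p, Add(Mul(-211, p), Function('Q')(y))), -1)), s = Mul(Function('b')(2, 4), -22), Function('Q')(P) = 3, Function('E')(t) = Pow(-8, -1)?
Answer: Rational(665, 117) ≈ 5.6838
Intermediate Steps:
Function('E')(t) = Rational(-1, 8)
Function('b')(L, m) = Add(-9, Mul(2, m)) (Function('b')(L, m) = Add(-9, Add(m, m)) = Add(-9, Mul(2, m)))
s = 22 (s = Mul(Add(-9, Mul(2, 4)), -22) = Mul(Add(-9, 8), -22) = Mul(-1, -22) = 22)
Function('k')(p, y) = Add(3, Mul(-1, Pow(Add(3, Mul(-210, p)), -1), Add(22, y))) (Function('k')(p, y) = Add(3, Mul(-1, Mul(Add(y, 22), Pow(Add(p, Add(Mul(-211, p), 3)), -1)))) = Add(3, Mul(-1, Mul(Add(22, y), Pow(Add(p, Add(3, Mul(-211, p))), -1)))) = Add(3, Mul(-1, Mul(Add(22, y), Pow(Add(3, Mul(-210, p)), -1)))) = Add(3, Mul(-1, Mul(Pow(Add(3, Mul(-210, p)), -1), Add(22, y)))) = Add(3, Mul(-1, Pow(Add(3, Mul(-210, p)), -1), Add(22, y))))
Mul(-1, Function('k')(Function('E')(-17), 232)) = Mul(-1, Mul(Rational(1, 3), Pow(Add(-1, Mul(70, Rational(-1, 8))), -1), Add(13, 232, Mul(630, Rational(-1, 8))))) = Mul(-1, Mul(Rational(1, 3), Pow(Add(-1, Rational(-35, 4)), -1), Add(13, 232, Rational(-315, 4)))) = Mul(-1, Mul(Rational(1, 3), Pow(Rational(-39, 4), -1), Rational(665, 4))) = Mul(-1, Mul(Rational(1, 3), Rational(-4, 39), Rational(665, 4))) = Mul(-1, Rational(-665, 117)) = Rational(665, 117)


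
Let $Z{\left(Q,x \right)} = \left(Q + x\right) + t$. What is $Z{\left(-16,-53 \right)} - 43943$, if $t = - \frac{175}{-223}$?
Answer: $- \frac{9814501}{223} \approx -44011.0$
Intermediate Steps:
$t = \frac{175}{223}$ ($t = \left(-175\right) \left(- \frac{1}{223}\right) = \frac{175}{223} \approx 0.78475$)
$Z{\left(Q,x \right)} = \frac{175}{223} + Q + x$ ($Z{\left(Q,x \right)} = \left(Q + x\right) + \frac{175}{223} = \frac{175}{223} + Q + x$)
$Z{\left(-16,-53 \right)} - 43943 = \left(\frac{175}{223} - 16 - 53\right) - 43943 = - \frac{15212}{223} - 43943 = - \frac{9814501}{223}$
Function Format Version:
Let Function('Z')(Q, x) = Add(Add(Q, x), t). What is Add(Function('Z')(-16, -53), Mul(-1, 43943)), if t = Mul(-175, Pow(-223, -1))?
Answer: Rational(-9814501, 223) ≈ -44011.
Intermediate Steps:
t = Rational(175, 223) (t = Mul(-175, Rational(-1, 223)) = Rational(175, 223) ≈ 0.78475)
Function('Z')(Q, x) = Add(Rational(175, 223), Q, x) (Function('Z')(Q, x) = Add(Add(Q, x), Rational(175, 223)) = Add(Rational(175, 223), Q, x))
Add(Function('Z')(-16, -53), Mul(-1, 43943)) = Add(Add(Rational(175, 223), -16, -53), Mul(-1, 43943)) = Add(Rational(-15212, 223), -43943) = Rational(-9814501, 223)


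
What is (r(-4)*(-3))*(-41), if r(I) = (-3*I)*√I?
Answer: 2952*I ≈ 2952.0*I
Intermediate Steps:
r(I) = -3*I^(3/2)
(r(-4)*(-3))*(-41) = (-(-24)*I*(-3))*(-41) = ((24*I)*(-3))*(-41) = -72*I*(-41) = 2952*I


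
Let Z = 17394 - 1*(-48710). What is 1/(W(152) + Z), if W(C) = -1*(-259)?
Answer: 1/66363 ≈ 1.5069e-5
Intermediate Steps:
W(C) = 259
Z = 66104 (Z = 17394 + 48710 = 66104)
1/(W(152) + Z) = 1/(259 + 66104) = 1/66363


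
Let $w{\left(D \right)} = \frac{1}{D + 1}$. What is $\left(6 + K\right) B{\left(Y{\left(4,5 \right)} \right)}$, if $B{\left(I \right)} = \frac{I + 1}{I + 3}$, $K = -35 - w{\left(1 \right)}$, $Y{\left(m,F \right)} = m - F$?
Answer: $0$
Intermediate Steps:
$w{\left(D \right)} = \frac{1}{1 + D}$
$K = - \frac{71}{2}$ ($K = -35 - \frac{1}{1 + 1} = -35 - \frac{1}{2} = - \frac{71}{2} \approx -35.5$)
$B{\left(I \right)} = \frac{1 + I}{3 + I}$
$\left(6 + K\right) B{\left(Y{\left(4,5 \right)} \right)} = \left(6 - \frac{71}{2}\right) \frac{1 + \left(4 - 5\right)}{3 + \left(4 - 5\right)} = - \frac{59 \frac{1 + \left(4 - 5\right)}{3 + \left(4 - 5\right)}}{2} = - \frac{59 \frac{1 - 1}{3 - 1}}{2} = - \frac{59 \cdot \frac{1}{2} \cdot 0}{2} = \left(- \frac{59}{2}\right) 0 = 0$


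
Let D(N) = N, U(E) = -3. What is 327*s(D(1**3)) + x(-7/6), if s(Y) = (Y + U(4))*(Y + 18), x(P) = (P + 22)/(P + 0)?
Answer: -87107/7 ≈ -12444.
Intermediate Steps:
x(P) = (22 + P)/P
s(Y) = (-3 + Y)*(18 + Y) (s(Y) = (Y - 3)*(Y + 18) = (-3 + Y)*(18 + Y))
327*s(D(1**3)) + x(-7/6) = 327*(-54 + (1**3)**2 + 15*1**3) + (22 - 7/6)/((-7/6)) = 327*(-54 + 1**2 + 15*1) + (22 - 7*1/6)/((-7*1/6)) = 327*(-54 + 1 + 15) + (22 - 7/6)/(-7/6) = 327*(-38) - 6/7*125/6 = -12426 - 125/7 = -87107/7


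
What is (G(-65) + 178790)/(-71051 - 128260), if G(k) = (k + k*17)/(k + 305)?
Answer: -1430281/1594488 ≈ -0.89702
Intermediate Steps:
G(k) = 18*k/(305 + k) (G(k) = (k + 17*k)/(305 + k) = (18*k)/(305 + k) = 18*k/(305 + k))
(G(-65) + 178790)/(-71051 - 128260) = (18*(-65)/(305 - 65) + 178790)/(-71051 - 128260) = (18*(-65)/240 + 178790)/(-199311) = (18*(-65)*(1/240) + 178790)*(-1/199311) = (-39/8 + 178790)*(-1/199311) = (1430281/8)*(-1/199311) = -1430281/1594488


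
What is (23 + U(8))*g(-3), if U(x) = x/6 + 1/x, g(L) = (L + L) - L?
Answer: -587/8 ≈ -73.375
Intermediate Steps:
g(L) = L (g(L) = 2*L - L = L)
U(x) = 1/x + x/6 (U(x) = x*(⅙) + 1/x = x/6 + 1/x = 1/x + x/6)
(23 + U(8))*g(-3) = (23 + (1/8 + (⅙)*8))*(-3) = (23 + (⅛ + 4/3))*(-3) = (23 + 35/24)*(-3) = (587/24)*(-3) = -587/8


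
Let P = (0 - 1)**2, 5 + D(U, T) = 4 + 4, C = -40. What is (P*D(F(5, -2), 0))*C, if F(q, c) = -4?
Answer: -120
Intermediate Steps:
D(U, T) = 3 (D(U, T) = -5 + (4 + 4) = -5 + 8 = 3)
P = 1 (P = (-1)**2 = 1)
(P*D(F(5, -2), 0))*C = (1*3)*(-40) = 3*(-40) = -120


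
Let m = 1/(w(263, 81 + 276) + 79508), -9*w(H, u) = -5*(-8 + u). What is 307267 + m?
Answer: 220407842648/717317 ≈ 3.0727e+5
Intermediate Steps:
w(H, u) = -40/9 + 5*u/9 (w(H, u) = -(-5)*(-8 + u)/9 = -(40 - 5*u)/9 = -40/9 + 5*u/9)
m = 9/717317 (m = 1/((-40/9 + 5*(81 + 276)/9) + 79508) = 1/((-40/9 + (5/9)*357) + 79508) = 1/((-40/9 + 595/3) + 79508) = 1/(1745/9 + 79508) = 1/(717317/9) = 9/717317 ≈ 1.2547e-5)
307267 + m = 307267 + 9/717317 = 220407842648/717317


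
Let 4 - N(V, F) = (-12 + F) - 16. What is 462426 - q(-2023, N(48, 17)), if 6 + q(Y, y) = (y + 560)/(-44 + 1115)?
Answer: 495264097/1071 ≈ 4.6243e+5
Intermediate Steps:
N(V, F) = 32 - F (N(V, F) = 4 - ((-12 + F) - 16) = 4 - (-28 + F) = 4 + (28 - F) = 32 - F)
q(Y, y) = -838/153 + y/1071 (q(Y, y) = -6 + (y + 560)/(-44 + 1115) = -6 + (560 + y)/1071 = -6 + (560 + y)*(1/1071) = -6 + (80/153 + y/1071) = -838/153 + y/1071)
462426 - q(-2023, N(48, 17)) = 462426 - (-838/153 + (32 - 1*17)/1071) = 462426 - (-838/153 + (32 - 17)/1071) = 462426 - (-838/153 + (1/1071)*15) = 462426 - (-838/153 + 5/357) = 462426 - 1*(-5851/1071) = 462426 + 5851/1071 = 495264097/1071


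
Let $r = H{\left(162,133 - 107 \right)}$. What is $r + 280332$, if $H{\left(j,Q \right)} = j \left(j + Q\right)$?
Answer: $310788$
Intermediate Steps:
$H{\left(j,Q \right)} = j \left(Q + j\right)$
$r = 30456$ ($r = 162 \left(\left(133 - 107\right) + 162\right) = 162 \left(26 + 162\right) = 162 \cdot 188 = 30456$)
$r + 280332 = 30456 + 280332 = 310788$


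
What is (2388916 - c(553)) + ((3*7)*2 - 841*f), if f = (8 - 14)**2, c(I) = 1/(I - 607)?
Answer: 127368829/54 ≈ 2.3587e+6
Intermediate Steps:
c(I) = 1/(-607 + I)
f = 36 (f = (-6)**2 = 36)
(2388916 - c(553)) + ((3*7)*2 - 841*f) = (2388916 - 1/(-607 + 553)) + ((3*7)*2 - 841*36) = (2388916 - 1/(-54)) + (21*2 - 30276) = (2388916 - 1*(-1/54)) + (42 - 30276) = (2388916 + 1/54) - 30234 = 129001465/54 - 30234 = 127368829/54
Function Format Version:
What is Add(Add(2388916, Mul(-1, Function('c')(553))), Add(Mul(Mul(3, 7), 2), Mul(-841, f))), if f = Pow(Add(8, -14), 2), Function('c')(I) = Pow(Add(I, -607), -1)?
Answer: Rational(127368829, 54) ≈ 2.3587e+6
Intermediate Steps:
Function('c')(I) = Pow(Add(-607, I), -1)
f = 36 (f = Pow(-6, 2) = 36)
Add(Add(2388916, Mul(-1, Function('c')(553))), Add(Mul(Mul(3, 7), 2), Mul(-841, f))) = Add(Add(2388916, Mul(-1, Pow(Add(-607, 553), -1))), Add(Mul(Mul(3, 7), 2), Mul(-841, 36))) = Add(Add(2388916, Mul(-1, Pow(-54, -1))), Add(Mul(21, 2), -30276)) = Add(Add(2388916, Mul(-1, Rational(-1, 54))), Add(42, -30276)) = Add(Add(2388916, Rational(1, 54)), -30234) = Add(Rational(129001465, 54), -30234) = Rational(127368829, 54)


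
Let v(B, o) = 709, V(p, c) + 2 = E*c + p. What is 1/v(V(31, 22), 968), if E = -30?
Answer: 1/709 ≈ 0.0014104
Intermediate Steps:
V(p, c) = -2 + p - 30*c (V(p, c) = -2 + (-30*c + p) = -2 + (p - 30*c) = -2 + p - 30*c)
1/v(V(31, 22), 968) = 1/709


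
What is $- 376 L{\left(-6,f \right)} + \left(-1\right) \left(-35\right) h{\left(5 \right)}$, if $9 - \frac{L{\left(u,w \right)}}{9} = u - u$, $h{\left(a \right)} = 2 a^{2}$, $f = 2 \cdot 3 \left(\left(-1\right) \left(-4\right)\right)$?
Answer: $-28706$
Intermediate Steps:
$f = 24$ ($f = 6 \cdot 4 = 24$)
$L{\left(u,w \right)} = 81$ ($L{\left(u,w \right)} = 81 - 9 \left(u - u\right) = 81 - 0 = 81 + 0 = 81$)
$- 376 L{\left(-6,f \right)} + \left(-1\right) \left(-35\right) h{\left(5 \right)} = \left(-376\right) 81 + \left(-1\right) \left(-35\right) 2 \cdot 5^{2} = -30456 + 35 \cdot 2 \cdot 25 = -30456 + 35 \cdot 50 = -30456 + 1750 = -28706$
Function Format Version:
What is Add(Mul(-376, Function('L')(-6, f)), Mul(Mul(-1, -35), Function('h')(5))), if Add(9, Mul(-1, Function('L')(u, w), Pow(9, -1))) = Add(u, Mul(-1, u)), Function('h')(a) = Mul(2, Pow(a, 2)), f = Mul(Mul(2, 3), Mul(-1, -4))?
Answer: -28706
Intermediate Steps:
f = 24 (f = Mul(6, 4) = 24)
Function('L')(u, w) = 81 (Function('L')(u, w) = Add(81, Mul(-9, Add(u, Mul(-1, u)))) = Add(81, Mul(-9, 0)) = Add(81, 0) = 81)
Add(Mul(-376, Function('L')(-6, f)), Mul(Mul(-1, -35), Function('h')(5))) = Add(Mul(-376, 81), Mul(Mul(-1, -35), Mul(2, Pow(5, 2)))) = Add(-30456, Mul(35, Mul(2, 25))) = Add(-30456, Mul(35, 50)) = Add(-30456, 1750) = -28706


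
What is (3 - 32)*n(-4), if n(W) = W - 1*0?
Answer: 116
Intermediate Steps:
n(W) = W (n(W) = W + 0 = W)
(3 - 32)*n(-4) = (3 - 32)*(-4) = -29*(-4) = 116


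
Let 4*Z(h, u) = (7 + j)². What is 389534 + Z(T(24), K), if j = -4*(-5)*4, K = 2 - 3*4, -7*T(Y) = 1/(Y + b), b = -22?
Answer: 1565705/4 ≈ 3.9143e+5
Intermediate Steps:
T(Y) = -1/(7*(-22 + Y)) (T(Y) = -1/(7*(Y - 22)) = -1/(7*(-22 + Y)))
K = -10 (K = 2 - 12 = -10)
j = 80 (j = 20*4 = 80)
Z(h, u) = 7569/4 (Z(h, u) = (7 + 80)²/4 = (¼)*87² = (¼)*7569 = 7569/4)
389534 + Z(T(24), K) = 389534 + 7569/4 = 1565705/4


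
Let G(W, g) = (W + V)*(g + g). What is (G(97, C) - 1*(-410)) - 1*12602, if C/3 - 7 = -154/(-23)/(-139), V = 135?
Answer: -8040624/3197 ≈ -2515.1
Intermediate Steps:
C = 66675/3197 (C = 21 + 3*(-154/(-23)/(-139)) = 21 + 3*(-154*(-1/23)*(-1/139)) = 21 + 3*((154/23)*(-1/139)) = 21 + 3*(-154/3197) = 21 - 462/3197 = 66675/3197 ≈ 20.855)
G(W, g) = 2*g*(135 + W) (G(W, g) = (W + 135)*(g + g) = (135 + W)*(2*g) = 2*g*(135 + W))
(G(97, C) - 1*(-410)) - 1*12602 = (2*(66675/3197)*(135 + 97) - 1*(-410)) - 1*12602 = (2*(66675/3197)*232 + 410) - 12602 = (30937200/3197 + 410) - 12602 = 32247970/3197 - 12602 = -8040624/3197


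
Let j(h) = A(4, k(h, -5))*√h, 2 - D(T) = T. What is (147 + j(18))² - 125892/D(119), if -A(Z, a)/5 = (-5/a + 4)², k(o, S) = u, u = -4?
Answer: 46661905/128 - 972405*√2/8 ≈ 1.9265e+5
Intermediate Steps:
D(T) = 2 - T
k(o, S) = -4
A(Z, a) = -5*(4 - 5/a)² (A(Z, a) = -5*(-5/a + 4)² = -5*(4 - 5/a)²)
j(h) = -2205*√h/16 (j(h) = (-5*(-5 + 4*(-4))²/(-4)²)*√h = (-5*1/16*(-5 - 16)²)*√h = (-5*1/16*(-21)²)*√h = (-5*1/16*441)*√h = -2205*√h/16)
(147 + j(18))² - 125892/D(119) = (147 - 6615*√2/16)² - 125892/(2 - 1*119) = (147 - 6615*√2/16)² - 125892/(2 - 119) = (147 - 6615*√2/16)² - 125892/(-117) = (147 - 6615*√2/16)² - 125892*(-1/117) = (147 - 6615*√2/16)² + 1076 = 1076 + (147 - 6615*√2/16)²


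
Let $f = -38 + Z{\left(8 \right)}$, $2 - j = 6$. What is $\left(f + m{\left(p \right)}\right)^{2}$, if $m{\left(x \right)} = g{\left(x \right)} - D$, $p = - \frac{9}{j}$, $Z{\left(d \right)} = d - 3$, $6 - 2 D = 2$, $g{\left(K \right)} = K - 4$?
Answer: $\frac{21609}{16} \approx 1350.6$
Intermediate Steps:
$j = -4$ ($j = 2 - 6 = -4$)
$g{\left(K \right)} = -4 + K$
$D = 2$ ($D = 3 - 1 = 2$)
$Z{\left(d \right)} = -3 + d$ ($Z{\left(d \right)} = d - 3 = -3 + d$)
$p = \frac{9}{4}$ ($p = - \frac{9}{-4} = \left(-9\right) \left(- \frac{1}{4}\right) = \frac{9}{4} \approx 2.25$)
$f = -33$ ($f = -38 + \left(-3 + 8\right) = -38 + 5 = -33$)
$m{\left(x \right)} = -6 + x$ ($m{\left(x \right)} = \left(-4 + x\right) - 2 = -6 + x$)
$\left(f + m{\left(p \right)}\right)^{2} = \left(-33 + \left(-6 + \frac{9}{4}\right)\right)^{2} = \left(-33 - \frac{15}{4}\right)^{2} = \left(- \frac{147}{4}\right)^{2} = \frac{21609}{16}$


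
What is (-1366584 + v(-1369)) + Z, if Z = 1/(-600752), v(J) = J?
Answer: -821800500657/600752 ≈ -1.3680e+6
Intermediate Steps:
Z = -1/600752 ≈ -1.6646e-6
(-1366584 + v(-1369)) + Z = (-1366584 - 1369) - 1/600752 = -1367953 - 1/600752 = -821800500657/600752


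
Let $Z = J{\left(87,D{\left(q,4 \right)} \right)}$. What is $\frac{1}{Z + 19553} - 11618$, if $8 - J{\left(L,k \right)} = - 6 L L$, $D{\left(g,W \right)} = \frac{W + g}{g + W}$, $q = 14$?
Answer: $- \frac{754879549}{64975} \approx -11618.0$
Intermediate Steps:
$D{\left(g,W \right)} = 1$ ($D{\left(g,W \right)} = \frac{W + g}{W + g} = 1$)
$J{\left(L,k \right)} = 8 + 6 L^{2}$ ($J{\left(L,k \right)} = 8 - - 6 L L = 8 - - 6 L^{2} = 8 + 6 L^{2}$)
$Z = 45422$ ($Z = 8 + 6 \cdot 87^{2} = 8 + 6 \cdot 7569 = 8 + 45414 = 45422$)
$\frac{1}{Z + 19553} - 11618 = \frac{1}{45422 + 19553} - 11618 = \frac{1}{64975} - 11618 = - \frac{754879549}{64975}$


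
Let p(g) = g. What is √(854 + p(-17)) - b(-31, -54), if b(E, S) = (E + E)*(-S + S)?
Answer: 3*√93 ≈ 28.931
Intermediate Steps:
b(E, S) = 0 (b(E, S) = (2*E)*0 = 0)
√(854 + p(-17)) - b(-31, -54) = √(854 - 17) - 1*0 = √837 + 0 = 3*√93 + 0 = 3*√93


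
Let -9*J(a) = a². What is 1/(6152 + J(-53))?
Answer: 9/52559 ≈ 0.00017124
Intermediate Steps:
J(a) = -a²/9
1/(6152 + J(-53)) = 1/(6152 - ⅑*(-53)²) = 1/(6152 - ⅑*2809) = 1/(6152 - 2809/9) = 1/(52559/9) = 9/52559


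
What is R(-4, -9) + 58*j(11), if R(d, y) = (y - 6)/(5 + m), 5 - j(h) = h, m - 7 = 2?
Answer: -4887/14 ≈ -349.07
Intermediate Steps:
m = 9 (m = 7 + 2 = 9)
j(h) = 5 - h
R(d, y) = -3/7 + y/14 (R(d, y) = (y - 6)/(5 + 9) = (-6 + y)/14 = (-6 + y)*(1/14) = -3/7 + y/14)
R(-4, -9) + 58*j(11) = (-3/7 + (1/14)*(-9)) + 58*(5 - 1*11) = (-3/7 - 9/14) + 58*(5 - 11) = -15/14 + 58*(-6) = -15/14 - 348 = -4887/14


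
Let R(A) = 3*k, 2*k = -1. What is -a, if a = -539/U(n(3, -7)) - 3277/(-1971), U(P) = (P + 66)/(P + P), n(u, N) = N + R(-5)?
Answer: -36497401/226665 ≈ -161.02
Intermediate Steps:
k = -½ (k = (½)*(-1) = -½ ≈ -0.50000)
R(A) = -3/2 (R(A) = 3*(-½) = -3/2)
n(u, N) = -3/2 + N (n(u, N) = N - 3/2 = -3/2 + N)
U(P) = (66 + P)/(2*P) (U(P) = (66 + P)/((2*P)) = (66 + P)*(1/(2*P)) = (66 + P)/(2*P))
a = 36497401/226665 (a = -539*2*(-3/2 - 7)/(66 + (-3/2 - 7)) - 3277/(-1971) = -539*(-17/(66 - 17/2)) - 3277*(-1/1971) = -539/((½)*(-2/17)*(115/2)) + 3277/1971 = -539/(-115/34) + 3277/1971 = -539*(-34/115) + 3277/1971 = 18326/115 + 3277/1971 = 36497401/226665 ≈ 161.02)
-a = -1*36497401/226665 = -36497401/226665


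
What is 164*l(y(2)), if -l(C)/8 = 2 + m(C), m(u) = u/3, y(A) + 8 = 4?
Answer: -2624/3 ≈ -874.67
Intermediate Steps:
y(A) = -4 (y(A) = -8 + 4 = -4)
m(u) = u/3 (m(u) = u*(⅓) = u/3)
l(C) = -16 - 8*C/3 (l(C) = -8*(2 + C/3) = -16 - 8*C/3)
164*l(y(2)) = 164*(-16 - 8/3*(-4)) = 164*(-16 + 32/3) = 164*(-16/3) = -2624/3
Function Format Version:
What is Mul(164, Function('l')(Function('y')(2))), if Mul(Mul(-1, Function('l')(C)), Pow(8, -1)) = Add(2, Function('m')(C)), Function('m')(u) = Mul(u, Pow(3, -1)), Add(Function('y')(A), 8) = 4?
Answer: Rational(-2624, 3) ≈ -874.67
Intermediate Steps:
Function('y')(A) = -4 (Function('y')(A) = Add(-8, 4) = -4)
Function('m')(u) = Mul(Rational(1, 3), u) (Function('m')(u) = Mul(u, Rational(1, 3)) = Mul(Rational(1, 3), u))
Function('l')(C) = Add(-16, Mul(Rational(-8, 3), C)) (Function('l')(C) = Mul(-8, Add(2, Mul(Rational(1, 3), C))) = Add(-16, Mul(Rational(-8, 3), C)))
Mul(164, Function('l')(Function('y')(2))) = Mul(164, Add(-16, Mul(Rational(-8, 3), -4))) = Mul(164, Add(-16, Rational(32, 3))) = Mul(164, Rational(-16, 3)) = Rational(-2624, 3)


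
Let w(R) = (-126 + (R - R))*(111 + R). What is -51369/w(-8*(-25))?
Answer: 17123/13062 ≈ 1.3109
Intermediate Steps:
w(R) = -13986 - 126*R (w(R) = (-126 + 0)*(111 + R) = -126*(111 + R) = -13986 - 126*R)
-51369/w(-8*(-25)) = -51369/(-13986 - (-1008)*(-25)) = -51369/(-13986 - 126*200) = -51369/(-13986 - 25200) = -51369/(-39186) = -51369*(-1/39186) = 17123/13062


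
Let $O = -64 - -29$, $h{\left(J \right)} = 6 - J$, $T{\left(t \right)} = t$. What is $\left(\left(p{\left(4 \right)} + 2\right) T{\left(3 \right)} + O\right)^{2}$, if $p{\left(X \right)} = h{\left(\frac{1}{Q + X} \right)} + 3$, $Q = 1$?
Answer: $\frac{169}{25} \approx 6.76$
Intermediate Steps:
$p{\left(X \right)} = 9 - \frac{1}{1 + X}$ ($p{\left(X \right)} = \left(6 - \frac{1}{1 + X}\right) + 3 = 9 - \frac{1}{1 + X}$)
$O = -35$ ($O = -64 + 29 = -35$)
$\left(\left(p{\left(4 \right)} + 2\right) T{\left(3 \right)} + O\right)^{2} = \left(\left(\frac{8 + 9 \cdot 4}{1 + 4} + 2\right) 3 - 35\right)^{2} = \left(\left(\frac{8 + 36}{5} + 2\right) 3 - 35\right)^{2} = \left(\left(\frac{1}{5} \cdot 44 + 2\right) 3 - 35\right)^{2} = \left(\left(\frac{44}{5} + 2\right) 3 - 35\right)^{2} = \left(\frac{54}{5} \cdot 3 - 35\right)^{2} = \left(\frac{162}{5} - 35\right)^{2} = \left(- \frac{13}{5}\right)^{2} = \frac{169}{25}$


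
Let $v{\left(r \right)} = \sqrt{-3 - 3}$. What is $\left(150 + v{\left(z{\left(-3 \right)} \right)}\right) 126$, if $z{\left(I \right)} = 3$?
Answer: $18900 + 126 i \sqrt{6} \approx 18900.0 + 308.64 i$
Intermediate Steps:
$v{\left(r \right)} = i \sqrt{6}$ ($v{\left(r \right)} = \sqrt{-6} = i \sqrt{6}$)
$\left(150 + v{\left(z{\left(-3 \right)} \right)}\right) 126 = \left(150 + i \sqrt{6}\right) 126 = 18900 + 126 i \sqrt{6}$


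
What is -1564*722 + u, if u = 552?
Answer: -1128656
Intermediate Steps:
-1564*722 + u = -1564*722 + 552 = -1129208 + 552 = -1128656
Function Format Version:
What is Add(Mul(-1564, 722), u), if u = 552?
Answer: -1128656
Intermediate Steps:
Add(Mul(-1564, 722), u) = Add(Mul(-1564, 722), 552) = Add(-1129208, 552) = -1128656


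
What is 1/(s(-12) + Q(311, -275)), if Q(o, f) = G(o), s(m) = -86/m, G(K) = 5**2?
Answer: 6/193 ≈ 0.031088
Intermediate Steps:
G(K) = 25
Q(o, f) = 25
1/(s(-12) + Q(311, -275)) = 1/(-86/(-12) + 25) = 1/(-86*(-1/12) + 25) = 1/(43/6 + 25) = 1/(193/6) = 6/193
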